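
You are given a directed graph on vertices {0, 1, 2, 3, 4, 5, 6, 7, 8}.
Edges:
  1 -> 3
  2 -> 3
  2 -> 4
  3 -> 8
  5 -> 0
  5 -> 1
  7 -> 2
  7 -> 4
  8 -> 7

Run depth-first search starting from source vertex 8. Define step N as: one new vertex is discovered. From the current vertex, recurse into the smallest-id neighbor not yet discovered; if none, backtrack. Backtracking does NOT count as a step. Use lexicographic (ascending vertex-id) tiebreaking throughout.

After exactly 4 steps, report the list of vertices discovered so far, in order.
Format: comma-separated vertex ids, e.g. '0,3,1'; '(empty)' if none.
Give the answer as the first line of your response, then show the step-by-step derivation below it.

8,7,2,3

step 1: discover 8; path=8; order=8
step 2: discover 7; path=8>7; order=8,7
step 3: discover 2; path=8>7>2; order=8,7,2
step 4: discover 3; path=8>7>2>3; order=8,7,2,3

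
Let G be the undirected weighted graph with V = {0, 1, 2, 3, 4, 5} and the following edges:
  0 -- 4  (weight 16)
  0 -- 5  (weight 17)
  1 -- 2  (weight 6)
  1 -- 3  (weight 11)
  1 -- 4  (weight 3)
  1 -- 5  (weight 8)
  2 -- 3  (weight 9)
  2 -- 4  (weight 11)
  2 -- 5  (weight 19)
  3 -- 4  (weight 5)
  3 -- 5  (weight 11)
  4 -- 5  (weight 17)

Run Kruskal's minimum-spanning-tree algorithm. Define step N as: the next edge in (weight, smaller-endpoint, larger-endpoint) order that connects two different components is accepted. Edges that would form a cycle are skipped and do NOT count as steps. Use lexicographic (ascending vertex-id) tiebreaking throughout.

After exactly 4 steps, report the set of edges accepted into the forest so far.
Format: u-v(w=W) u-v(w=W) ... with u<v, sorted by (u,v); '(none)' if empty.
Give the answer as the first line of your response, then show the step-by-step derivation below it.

1-2(w=6) 1-4(w=3) 1-5(w=8) 3-4(w=5)

step 1: add edge 1-4 (w=3); MST = {1-4(w=3)}
step 2: add edge 3-4 (w=5); MST = {1-4(w=3) 3-4(w=5)}
step 3: add edge 1-2 (w=6); MST = {1-2(w=6) 1-4(w=3) 3-4(w=5)}
step 4: add edge 1-5 (w=8); MST = {1-2(w=6) 1-4(w=3) 1-5(w=8) 3-4(w=5)}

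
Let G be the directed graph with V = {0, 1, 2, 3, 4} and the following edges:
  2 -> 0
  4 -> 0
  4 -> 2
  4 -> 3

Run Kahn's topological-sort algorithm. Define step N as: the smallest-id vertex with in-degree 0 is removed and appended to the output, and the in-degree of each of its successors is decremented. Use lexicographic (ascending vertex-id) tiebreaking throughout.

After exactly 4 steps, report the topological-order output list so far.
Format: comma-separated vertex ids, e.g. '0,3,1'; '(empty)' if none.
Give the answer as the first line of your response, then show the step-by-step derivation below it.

1,4,2,0

step 1: output 1; order=[1]; indeg=(2,0,1,1,0)
step 2: output 4; order=[1,4]; indeg=(1,0,0,0,0)
step 3: output 2; order=[1,4,2]; indeg=(0,0,0,0,0)
step 4: output 0; order=[1,4,2,0]; indeg=(0,0,0,0,0)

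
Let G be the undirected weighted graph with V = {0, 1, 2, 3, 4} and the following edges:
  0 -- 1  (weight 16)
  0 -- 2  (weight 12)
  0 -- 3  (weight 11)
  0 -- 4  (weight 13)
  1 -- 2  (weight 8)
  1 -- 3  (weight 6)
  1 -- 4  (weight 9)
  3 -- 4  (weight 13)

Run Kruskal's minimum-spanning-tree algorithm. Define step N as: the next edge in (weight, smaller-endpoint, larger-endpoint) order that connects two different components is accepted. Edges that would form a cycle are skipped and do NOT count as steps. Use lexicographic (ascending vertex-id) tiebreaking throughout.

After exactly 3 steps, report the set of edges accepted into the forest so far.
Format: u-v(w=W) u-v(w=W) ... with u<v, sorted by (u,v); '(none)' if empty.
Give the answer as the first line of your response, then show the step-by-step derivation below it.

1-2(w=8) 1-3(w=6) 1-4(w=9)

step 1: add edge 1-3 (w=6); MST = {1-3(w=6)}
step 2: add edge 1-2 (w=8); MST = {1-2(w=8) 1-3(w=6)}
step 3: add edge 1-4 (w=9); MST = {1-2(w=8) 1-3(w=6) 1-4(w=9)}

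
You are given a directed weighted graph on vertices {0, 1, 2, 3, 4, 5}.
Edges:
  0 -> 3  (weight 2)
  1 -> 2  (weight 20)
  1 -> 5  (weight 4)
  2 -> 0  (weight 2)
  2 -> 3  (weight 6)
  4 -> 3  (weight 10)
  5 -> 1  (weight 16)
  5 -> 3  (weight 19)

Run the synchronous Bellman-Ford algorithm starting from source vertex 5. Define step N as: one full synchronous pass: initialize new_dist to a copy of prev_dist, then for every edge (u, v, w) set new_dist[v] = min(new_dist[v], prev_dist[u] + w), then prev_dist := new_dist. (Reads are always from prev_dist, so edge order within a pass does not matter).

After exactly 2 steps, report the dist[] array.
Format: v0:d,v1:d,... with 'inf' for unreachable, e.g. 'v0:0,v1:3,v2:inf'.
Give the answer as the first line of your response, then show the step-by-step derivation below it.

v0:inf,v1:16,v2:36,v3:19,v4:inf,v5:0

step 1: dist = v0:inf,v1:16,v2:inf,v3:19,v4:inf,v5:0
step 2: dist = v0:inf,v1:16,v2:36,v3:19,v4:inf,v5:0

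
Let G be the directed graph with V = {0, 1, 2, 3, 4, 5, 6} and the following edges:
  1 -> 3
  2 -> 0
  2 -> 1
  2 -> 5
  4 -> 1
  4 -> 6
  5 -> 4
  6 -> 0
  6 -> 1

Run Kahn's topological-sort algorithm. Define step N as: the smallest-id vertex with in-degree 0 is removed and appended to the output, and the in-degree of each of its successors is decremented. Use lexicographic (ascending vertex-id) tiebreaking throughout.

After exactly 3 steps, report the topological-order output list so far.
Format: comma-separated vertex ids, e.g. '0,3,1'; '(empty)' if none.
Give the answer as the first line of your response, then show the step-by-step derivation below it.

2,5,4

step 1: output 2; order=[2]; indeg=(1,2,0,1,1,0,1)
step 2: output 5; order=[2,5]; indeg=(1,2,0,1,0,0,1)
step 3: output 4; order=[2,5,4]; indeg=(1,1,0,1,0,0,0)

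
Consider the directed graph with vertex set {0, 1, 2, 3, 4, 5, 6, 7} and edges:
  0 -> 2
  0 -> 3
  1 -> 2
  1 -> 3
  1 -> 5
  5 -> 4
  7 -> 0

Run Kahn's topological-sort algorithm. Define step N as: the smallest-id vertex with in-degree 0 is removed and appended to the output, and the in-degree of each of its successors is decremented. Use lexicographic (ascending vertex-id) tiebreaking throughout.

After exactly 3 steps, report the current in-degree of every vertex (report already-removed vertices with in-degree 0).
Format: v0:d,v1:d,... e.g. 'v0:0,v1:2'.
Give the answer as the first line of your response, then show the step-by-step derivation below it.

v0:1,v1:0,v2:1,v3:1,v4:0,v5:0,v6:0,v7:0

step 1: output 1; order=[1]; indeg=(1,0,1,1,1,0,0,0)
step 2: output 5; order=[1,5]; indeg=(1,0,1,1,0,0,0,0)
step 3: output 4; order=[1,5,4]; indeg=(1,0,1,1,0,0,0,0)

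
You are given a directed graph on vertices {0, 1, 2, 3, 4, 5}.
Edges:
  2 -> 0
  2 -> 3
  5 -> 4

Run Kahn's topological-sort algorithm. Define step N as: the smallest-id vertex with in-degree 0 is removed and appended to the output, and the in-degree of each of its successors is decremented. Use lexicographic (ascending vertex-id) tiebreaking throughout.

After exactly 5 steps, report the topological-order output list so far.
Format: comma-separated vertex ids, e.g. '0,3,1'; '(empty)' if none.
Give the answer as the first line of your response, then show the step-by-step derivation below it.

1,2,0,3,5

step 1: output 1; order=[1]; indeg=(1,0,0,1,1,0)
step 2: output 2; order=[1,2]; indeg=(0,0,0,0,1,0)
step 3: output 0; order=[1,2,0]; indeg=(0,0,0,0,1,0)
step 4: output 3; order=[1,2,0,3]; indeg=(0,0,0,0,1,0)
step 5: output 5; order=[1,2,0,3,5]; indeg=(0,0,0,0,0,0)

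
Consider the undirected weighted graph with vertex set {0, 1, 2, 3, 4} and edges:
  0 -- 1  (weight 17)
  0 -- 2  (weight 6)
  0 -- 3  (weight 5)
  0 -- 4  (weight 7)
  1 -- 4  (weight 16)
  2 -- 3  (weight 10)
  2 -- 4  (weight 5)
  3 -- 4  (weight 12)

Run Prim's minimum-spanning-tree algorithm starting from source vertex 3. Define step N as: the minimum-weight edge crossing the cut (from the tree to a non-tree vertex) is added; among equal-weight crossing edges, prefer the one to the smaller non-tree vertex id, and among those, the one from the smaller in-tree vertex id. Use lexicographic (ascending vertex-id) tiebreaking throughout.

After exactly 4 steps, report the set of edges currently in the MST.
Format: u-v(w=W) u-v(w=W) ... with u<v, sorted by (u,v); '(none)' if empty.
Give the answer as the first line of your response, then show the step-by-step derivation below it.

0-2(w=6) 0-3(w=5) 1-4(w=16) 2-4(w=5)

step 1: add edge 0-3 (w=5); MST = {0-3(w=5)}
step 2: add edge 0-2 (w=6); MST = {0-2(w=6) 0-3(w=5)}
step 3: add edge 2-4 (w=5); MST = {0-2(w=6) 0-3(w=5) 2-4(w=5)}
step 4: add edge 1-4 (w=16); MST = {0-2(w=6) 0-3(w=5) 1-4(w=16) 2-4(w=5)}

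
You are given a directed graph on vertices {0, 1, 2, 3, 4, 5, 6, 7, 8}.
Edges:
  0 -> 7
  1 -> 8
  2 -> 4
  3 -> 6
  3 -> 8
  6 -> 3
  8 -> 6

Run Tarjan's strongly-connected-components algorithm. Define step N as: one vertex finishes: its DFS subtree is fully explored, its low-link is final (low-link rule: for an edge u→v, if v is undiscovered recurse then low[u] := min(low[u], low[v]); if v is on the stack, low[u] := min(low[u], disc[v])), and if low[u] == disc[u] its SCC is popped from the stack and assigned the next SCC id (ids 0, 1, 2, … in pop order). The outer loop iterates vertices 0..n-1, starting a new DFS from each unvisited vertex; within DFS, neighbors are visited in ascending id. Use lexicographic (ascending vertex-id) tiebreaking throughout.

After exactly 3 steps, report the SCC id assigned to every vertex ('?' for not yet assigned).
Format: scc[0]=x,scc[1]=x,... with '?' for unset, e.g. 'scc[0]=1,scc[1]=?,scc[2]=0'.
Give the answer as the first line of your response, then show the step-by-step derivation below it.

scc[0]=1,scc[1]=?,scc[2]=?,scc[3]=?,scc[4]=?,scc[5]=?,scc[6]=?,scc[7]=0,scc[8]=?

step 1: low=(low[0]=0,low[1]=?,low[2]=?,low[3]=?,low[4]=?,low[5]=?,low[6]=?,low[7]=1,low[8]=?); scc=(scc[0]=?,scc[1]=?,scc[2]=?,scc[3]=?,scc[4]=?,scc[5]=?,scc[6]=?,scc[7]=0,scc[8]=?)
step 2: low=(low[0]=0,low[1]=?,low[2]=?,low[3]=?,low[4]=?,low[5]=?,low[6]=?,low[7]=1,low[8]=?); scc=(scc[0]=1,scc[1]=?,scc[2]=?,scc[3]=?,scc[4]=?,scc[5]=?,scc[6]=?,scc[7]=0,scc[8]=?)
step 3: low=(low[0]=0,low[1]=2,low[2]=?,low[3]=3,low[4]=?,low[5]=?,low[6]=4,low[7]=1,low[8]=3); scc=(scc[0]=1,scc[1]=?,scc[2]=?,scc[3]=?,scc[4]=?,scc[5]=?,scc[6]=?,scc[7]=0,scc[8]=?)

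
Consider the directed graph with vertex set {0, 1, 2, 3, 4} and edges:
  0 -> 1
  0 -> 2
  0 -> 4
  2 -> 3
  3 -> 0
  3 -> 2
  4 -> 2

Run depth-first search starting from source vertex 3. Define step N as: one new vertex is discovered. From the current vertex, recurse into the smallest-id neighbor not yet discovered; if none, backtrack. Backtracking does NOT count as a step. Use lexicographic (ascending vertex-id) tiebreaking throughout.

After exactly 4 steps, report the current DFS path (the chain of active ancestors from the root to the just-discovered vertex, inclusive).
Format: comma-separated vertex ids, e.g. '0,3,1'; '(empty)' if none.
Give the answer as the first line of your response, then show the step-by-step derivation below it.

3,0,2

step 1: discover 3; path=3; order=3
step 2: discover 0; path=3>0; order=3,0
step 3: discover 1; path=3>0>1; order=3,0,1
step 4: discover 2; path=3>0>2; order=3,0,1,2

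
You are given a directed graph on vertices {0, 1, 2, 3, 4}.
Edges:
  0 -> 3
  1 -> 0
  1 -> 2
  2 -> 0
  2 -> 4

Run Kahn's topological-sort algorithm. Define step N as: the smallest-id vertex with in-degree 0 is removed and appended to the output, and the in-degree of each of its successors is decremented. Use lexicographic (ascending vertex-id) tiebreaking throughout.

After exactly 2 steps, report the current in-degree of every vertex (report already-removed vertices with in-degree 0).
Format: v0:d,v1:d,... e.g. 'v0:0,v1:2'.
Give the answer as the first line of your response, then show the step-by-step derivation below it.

v0:0,v1:0,v2:0,v3:1,v4:0

step 1: output 1; order=[1]; indeg=(1,0,0,1,1)
step 2: output 2; order=[1,2]; indeg=(0,0,0,1,0)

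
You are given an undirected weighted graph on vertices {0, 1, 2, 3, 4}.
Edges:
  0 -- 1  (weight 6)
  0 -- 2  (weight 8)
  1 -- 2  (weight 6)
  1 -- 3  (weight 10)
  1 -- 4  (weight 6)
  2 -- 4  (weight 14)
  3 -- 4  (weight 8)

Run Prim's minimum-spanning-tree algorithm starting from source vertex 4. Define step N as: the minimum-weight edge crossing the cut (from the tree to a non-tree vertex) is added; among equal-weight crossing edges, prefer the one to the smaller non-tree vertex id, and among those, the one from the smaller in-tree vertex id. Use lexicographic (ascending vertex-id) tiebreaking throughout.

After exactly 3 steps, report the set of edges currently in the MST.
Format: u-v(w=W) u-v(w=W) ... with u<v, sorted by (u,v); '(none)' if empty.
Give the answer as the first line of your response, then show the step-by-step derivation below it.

0-1(w=6) 1-2(w=6) 1-4(w=6)

step 1: add edge 1-4 (w=6); MST = {1-4(w=6)}
step 2: add edge 0-1 (w=6); MST = {0-1(w=6) 1-4(w=6)}
step 3: add edge 1-2 (w=6); MST = {0-1(w=6) 1-2(w=6) 1-4(w=6)}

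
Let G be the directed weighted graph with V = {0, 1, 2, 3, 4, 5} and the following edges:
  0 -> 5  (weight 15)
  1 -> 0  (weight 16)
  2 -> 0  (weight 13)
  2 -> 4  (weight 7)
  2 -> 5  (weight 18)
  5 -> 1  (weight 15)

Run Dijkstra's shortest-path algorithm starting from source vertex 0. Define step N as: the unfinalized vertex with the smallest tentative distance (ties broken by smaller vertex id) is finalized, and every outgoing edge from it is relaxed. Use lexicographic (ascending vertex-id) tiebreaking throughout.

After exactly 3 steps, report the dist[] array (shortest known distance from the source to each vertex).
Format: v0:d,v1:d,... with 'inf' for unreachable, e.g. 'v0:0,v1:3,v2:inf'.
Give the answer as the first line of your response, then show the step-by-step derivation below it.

v0:0,v1:30,v2:inf,v3:inf,v4:inf,v5:15

step 1: dist = v0:0,v1:inf,v2:inf,v3:inf,v4:inf,v5:15
step 2: dist = v0:0,v1:30,v2:inf,v3:inf,v4:inf,v5:15
step 3: dist = v0:0,v1:30,v2:inf,v3:inf,v4:inf,v5:15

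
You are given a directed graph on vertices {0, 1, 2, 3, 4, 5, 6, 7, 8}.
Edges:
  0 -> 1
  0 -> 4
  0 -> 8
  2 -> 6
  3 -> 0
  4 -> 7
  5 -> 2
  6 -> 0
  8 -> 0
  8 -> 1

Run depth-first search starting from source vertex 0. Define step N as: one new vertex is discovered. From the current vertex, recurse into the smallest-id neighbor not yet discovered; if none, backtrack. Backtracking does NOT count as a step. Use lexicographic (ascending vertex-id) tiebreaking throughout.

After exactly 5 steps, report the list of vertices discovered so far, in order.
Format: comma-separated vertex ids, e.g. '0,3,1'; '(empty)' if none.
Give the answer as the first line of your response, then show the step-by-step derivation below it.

0,1,4,7,8

step 1: discover 0; path=0; order=0
step 2: discover 1; path=0>1; order=0,1
step 3: discover 4; path=0>4; order=0,1,4
step 4: discover 7; path=0>4>7; order=0,1,4,7
step 5: discover 8; path=0>8; order=0,1,4,7,8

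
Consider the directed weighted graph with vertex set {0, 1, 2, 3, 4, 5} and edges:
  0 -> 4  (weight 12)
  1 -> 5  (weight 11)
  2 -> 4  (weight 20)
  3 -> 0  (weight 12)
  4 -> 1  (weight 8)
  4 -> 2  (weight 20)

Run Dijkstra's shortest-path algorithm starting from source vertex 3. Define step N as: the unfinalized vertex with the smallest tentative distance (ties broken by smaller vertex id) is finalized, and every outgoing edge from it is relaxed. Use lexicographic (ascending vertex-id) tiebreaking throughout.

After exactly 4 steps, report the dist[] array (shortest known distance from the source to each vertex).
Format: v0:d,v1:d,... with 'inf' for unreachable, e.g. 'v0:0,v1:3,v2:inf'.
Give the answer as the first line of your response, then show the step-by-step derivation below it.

v0:12,v1:32,v2:44,v3:0,v4:24,v5:43

step 1: dist = v0:12,v1:inf,v2:inf,v3:0,v4:inf,v5:inf
step 2: dist = v0:12,v1:inf,v2:inf,v3:0,v4:24,v5:inf
step 3: dist = v0:12,v1:32,v2:44,v3:0,v4:24,v5:inf
step 4: dist = v0:12,v1:32,v2:44,v3:0,v4:24,v5:43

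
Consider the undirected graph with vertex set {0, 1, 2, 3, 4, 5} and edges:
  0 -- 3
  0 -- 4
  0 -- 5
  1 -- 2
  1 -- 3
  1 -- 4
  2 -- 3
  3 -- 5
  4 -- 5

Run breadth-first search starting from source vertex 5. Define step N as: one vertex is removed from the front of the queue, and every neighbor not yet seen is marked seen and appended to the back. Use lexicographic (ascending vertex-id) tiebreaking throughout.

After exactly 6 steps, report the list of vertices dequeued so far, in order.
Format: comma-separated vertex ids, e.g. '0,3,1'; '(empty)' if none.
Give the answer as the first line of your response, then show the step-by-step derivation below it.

5,0,3,4,1,2

step 1: dequeue 5; queue=[0,3,4]; order=5
step 2: dequeue 0; queue=[3,4]; order=5,0
step 3: dequeue 3; queue=[4,1,2]; order=5,0,3
step 4: dequeue 4; queue=[1,2]; order=5,0,3,4
step 5: dequeue 1; queue=[2]; order=5,0,3,4,1
step 6: dequeue 2; queue=[(empty)]; order=5,0,3,4,1,2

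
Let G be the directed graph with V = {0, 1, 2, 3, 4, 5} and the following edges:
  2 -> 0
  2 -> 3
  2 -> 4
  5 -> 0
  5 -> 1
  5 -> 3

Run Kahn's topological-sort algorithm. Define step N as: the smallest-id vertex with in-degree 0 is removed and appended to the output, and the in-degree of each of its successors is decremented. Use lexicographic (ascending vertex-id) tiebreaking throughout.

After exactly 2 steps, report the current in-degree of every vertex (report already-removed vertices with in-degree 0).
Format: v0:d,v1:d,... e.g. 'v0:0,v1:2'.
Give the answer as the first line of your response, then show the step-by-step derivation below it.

v0:1,v1:1,v2:0,v3:1,v4:0,v5:0

step 1: output 2; order=[2]; indeg=(1,1,0,1,0,0)
step 2: output 4; order=[2,4]; indeg=(1,1,0,1,0,0)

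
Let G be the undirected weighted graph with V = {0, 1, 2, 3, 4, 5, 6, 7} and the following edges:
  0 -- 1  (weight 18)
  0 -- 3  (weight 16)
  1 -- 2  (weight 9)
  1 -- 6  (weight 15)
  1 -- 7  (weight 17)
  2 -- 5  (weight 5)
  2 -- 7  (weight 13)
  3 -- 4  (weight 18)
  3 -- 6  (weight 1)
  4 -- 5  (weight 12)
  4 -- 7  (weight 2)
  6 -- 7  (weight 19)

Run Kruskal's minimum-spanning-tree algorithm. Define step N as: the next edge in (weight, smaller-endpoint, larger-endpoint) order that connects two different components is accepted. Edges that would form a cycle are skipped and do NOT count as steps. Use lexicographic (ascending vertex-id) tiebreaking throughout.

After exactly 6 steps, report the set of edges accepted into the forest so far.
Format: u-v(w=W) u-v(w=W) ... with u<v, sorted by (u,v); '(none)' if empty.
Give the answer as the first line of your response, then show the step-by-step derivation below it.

1-2(w=9) 1-6(w=15) 2-5(w=5) 3-6(w=1) 4-5(w=12) 4-7(w=2)

step 1: add edge 3-6 (w=1); MST = {3-6(w=1)}
step 2: add edge 4-7 (w=2); MST = {3-6(w=1) 4-7(w=2)}
step 3: add edge 2-5 (w=5); MST = {2-5(w=5) 3-6(w=1) 4-7(w=2)}
step 4: add edge 1-2 (w=9); MST = {1-2(w=9) 2-5(w=5) 3-6(w=1) 4-7(w=2)}
step 5: add edge 4-5 (w=12); MST = {1-2(w=9) 2-5(w=5) 3-6(w=1) 4-5(w=12) 4-7(w=2)}
step 6: add edge 1-6 (w=15); MST = {1-2(w=9) 1-6(w=15) 2-5(w=5) 3-6(w=1) 4-5(w=12) 4-7(w=2)}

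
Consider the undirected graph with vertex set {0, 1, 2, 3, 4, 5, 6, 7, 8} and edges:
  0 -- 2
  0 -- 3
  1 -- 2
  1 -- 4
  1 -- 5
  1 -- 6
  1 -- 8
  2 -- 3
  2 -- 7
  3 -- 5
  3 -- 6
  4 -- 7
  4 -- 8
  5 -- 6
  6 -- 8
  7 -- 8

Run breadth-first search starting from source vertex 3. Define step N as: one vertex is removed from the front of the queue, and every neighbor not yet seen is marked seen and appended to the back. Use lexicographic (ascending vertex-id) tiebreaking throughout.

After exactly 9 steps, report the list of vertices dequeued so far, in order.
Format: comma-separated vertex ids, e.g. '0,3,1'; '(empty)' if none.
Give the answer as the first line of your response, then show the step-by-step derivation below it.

3,0,2,5,6,1,7,8,4

step 1: dequeue 3; queue=[0,2,5,6]; order=3
step 2: dequeue 0; queue=[2,5,6]; order=3,0
step 3: dequeue 2; queue=[5,6,1,7]; order=3,0,2
step 4: dequeue 5; queue=[6,1,7]; order=3,0,2,5
step 5: dequeue 6; queue=[1,7,8]; order=3,0,2,5,6
step 6: dequeue 1; queue=[7,8,4]; order=3,0,2,5,6,1
step 7: dequeue 7; queue=[8,4]; order=3,0,2,5,6,1,7
step 8: dequeue 8; queue=[4]; order=3,0,2,5,6,1,7,8
step 9: dequeue 4; queue=[(empty)]; order=3,0,2,5,6,1,7,8,4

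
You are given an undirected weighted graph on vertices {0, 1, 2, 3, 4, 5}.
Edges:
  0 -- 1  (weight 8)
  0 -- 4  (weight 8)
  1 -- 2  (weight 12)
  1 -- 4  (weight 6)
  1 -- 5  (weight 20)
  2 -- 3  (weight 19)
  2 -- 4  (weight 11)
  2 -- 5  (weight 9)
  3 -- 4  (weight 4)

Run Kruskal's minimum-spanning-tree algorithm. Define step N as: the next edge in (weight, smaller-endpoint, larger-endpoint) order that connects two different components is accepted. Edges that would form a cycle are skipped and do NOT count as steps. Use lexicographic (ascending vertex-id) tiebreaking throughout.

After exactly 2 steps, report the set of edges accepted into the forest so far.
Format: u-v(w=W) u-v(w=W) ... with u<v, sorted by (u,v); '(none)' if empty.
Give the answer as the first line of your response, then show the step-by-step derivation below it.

1-4(w=6) 3-4(w=4)

step 1: add edge 3-4 (w=4); MST = {3-4(w=4)}
step 2: add edge 1-4 (w=6); MST = {1-4(w=6) 3-4(w=4)}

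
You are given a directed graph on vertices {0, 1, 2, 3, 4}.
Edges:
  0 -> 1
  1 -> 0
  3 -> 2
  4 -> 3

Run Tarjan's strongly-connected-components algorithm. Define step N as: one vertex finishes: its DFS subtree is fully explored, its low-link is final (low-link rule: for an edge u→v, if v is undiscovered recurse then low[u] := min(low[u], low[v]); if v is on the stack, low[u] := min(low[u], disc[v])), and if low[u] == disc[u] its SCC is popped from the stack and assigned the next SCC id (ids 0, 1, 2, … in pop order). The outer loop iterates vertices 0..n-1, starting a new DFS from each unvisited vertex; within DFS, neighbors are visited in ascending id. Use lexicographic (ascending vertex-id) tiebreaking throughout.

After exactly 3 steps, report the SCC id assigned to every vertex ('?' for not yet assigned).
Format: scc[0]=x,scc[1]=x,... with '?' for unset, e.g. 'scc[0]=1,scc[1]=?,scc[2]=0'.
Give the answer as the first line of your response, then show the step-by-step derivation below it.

scc[0]=0,scc[1]=0,scc[2]=1,scc[3]=?,scc[4]=?

step 1: low=(low[0]=0,low[1]=0,low[2]=?,low[3]=?,low[4]=?); scc=(scc[0]=?,scc[1]=?,scc[2]=?,scc[3]=?,scc[4]=?)
step 2: low=(low[0]=0,low[1]=0,low[2]=?,low[3]=?,low[4]=?); scc=(scc[0]=0,scc[1]=0,scc[2]=?,scc[3]=?,scc[4]=?)
step 3: low=(low[0]=0,low[1]=0,low[2]=2,low[3]=?,low[4]=?); scc=(scc[0]=0,scc[1]=0,scc[2]=1,scc[3]=?,scc[4]=?)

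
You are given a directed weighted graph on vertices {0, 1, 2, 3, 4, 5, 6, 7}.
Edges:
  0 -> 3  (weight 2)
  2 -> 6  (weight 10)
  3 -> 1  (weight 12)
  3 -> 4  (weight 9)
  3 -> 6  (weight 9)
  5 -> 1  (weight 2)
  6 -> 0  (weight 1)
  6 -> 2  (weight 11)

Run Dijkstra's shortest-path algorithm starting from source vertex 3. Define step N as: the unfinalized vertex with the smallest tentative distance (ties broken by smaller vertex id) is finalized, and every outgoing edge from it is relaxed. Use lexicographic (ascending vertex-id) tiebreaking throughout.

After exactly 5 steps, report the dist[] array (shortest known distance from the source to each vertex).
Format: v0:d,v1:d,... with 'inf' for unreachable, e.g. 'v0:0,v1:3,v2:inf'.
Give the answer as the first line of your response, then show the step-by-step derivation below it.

v0:10,v1:12,v2:20,v3:0,v4:9,v5:inf,v6:9,v7:inf

step 1: dist = v0:inf,v1:12,v2:inf,v3:0,v4:9,v5:inf,v6:9,v7:inf
step 2: dist = v0:inf,v1:12,v2:inf,v3:0,v4:9,v5:inf,v6:9,v7:inf
step 3: dist = v0:10,v1:12,v2:20,v3:0,v4:9,v5:inf,v6:9,v7:inf
step 4: dist = v0:10,v1:12,v2:20,v3:0,v4:9,v5:inf,v6:9,v7:inf
step 5: dist = v0:10,v1:12,v2:20,v3:0,v4:9,v5:inf,v6:9,v7:inf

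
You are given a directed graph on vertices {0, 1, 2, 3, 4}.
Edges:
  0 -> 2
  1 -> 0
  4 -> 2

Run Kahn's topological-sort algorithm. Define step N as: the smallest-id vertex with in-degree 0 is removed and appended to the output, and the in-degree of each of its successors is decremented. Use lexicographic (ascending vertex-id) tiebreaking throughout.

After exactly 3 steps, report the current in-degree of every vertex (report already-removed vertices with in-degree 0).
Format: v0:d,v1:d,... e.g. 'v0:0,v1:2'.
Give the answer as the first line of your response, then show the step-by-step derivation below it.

v0:0,v1:0,v2:1,v3:0,v4:0

step 1: output 1; order=[1]; indeg=(0,0,2,0,0)
step 2: output 0; order=[1,0]; indeg=(0,0,1,0,0)
step 3: output 3; order=[1,0,3]; indeg=(0,0,1,0,0)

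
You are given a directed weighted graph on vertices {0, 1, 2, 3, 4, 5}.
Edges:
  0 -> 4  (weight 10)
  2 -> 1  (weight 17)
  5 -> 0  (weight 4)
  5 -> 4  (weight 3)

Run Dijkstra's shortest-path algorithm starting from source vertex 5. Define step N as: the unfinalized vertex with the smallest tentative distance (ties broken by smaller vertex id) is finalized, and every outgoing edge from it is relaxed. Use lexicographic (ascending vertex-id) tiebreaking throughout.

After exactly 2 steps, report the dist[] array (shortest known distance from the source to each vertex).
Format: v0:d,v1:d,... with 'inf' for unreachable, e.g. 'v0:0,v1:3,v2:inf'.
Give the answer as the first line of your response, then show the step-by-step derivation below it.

v0:4,v1:inf,v2:inf,v3:inf,v4:3,v5:0

step 1: dist = v0:4,v1:inf,v2:inf,v3:inf,v4:3,v5:0
step 2: dist = v0:4,v1:inf,v2:inf,v3:inf,v4:3,v5:0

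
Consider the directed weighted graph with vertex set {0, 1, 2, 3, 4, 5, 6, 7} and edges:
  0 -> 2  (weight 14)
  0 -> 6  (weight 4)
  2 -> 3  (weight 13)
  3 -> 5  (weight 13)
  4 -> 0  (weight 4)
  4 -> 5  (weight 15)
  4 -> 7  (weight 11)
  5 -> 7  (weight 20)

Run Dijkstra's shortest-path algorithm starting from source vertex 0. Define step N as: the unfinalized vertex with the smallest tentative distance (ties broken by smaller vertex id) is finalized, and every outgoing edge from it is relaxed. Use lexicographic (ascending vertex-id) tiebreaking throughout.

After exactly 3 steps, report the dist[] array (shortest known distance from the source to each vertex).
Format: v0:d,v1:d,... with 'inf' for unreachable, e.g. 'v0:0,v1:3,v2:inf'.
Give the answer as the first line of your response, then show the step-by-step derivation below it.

v0:0,v1:inf,v2:14,v3:27,v4:inf,v5:inf,v6:4,v7:inf

step 1: dist = v0:0,v1:inf,v2:14,v3:inf,v4:inf,v5:inf,v6:4,v7:inf
step 2: dist = v0:0,v1:inf,v2:14,v3:inf,v4:inf,v5:inf,v6:4,v7:inf
step 3: dist = v0:0,v1:inf,v2:14,v3:27,v4:inf,v5:inf,v6:4,v7:inf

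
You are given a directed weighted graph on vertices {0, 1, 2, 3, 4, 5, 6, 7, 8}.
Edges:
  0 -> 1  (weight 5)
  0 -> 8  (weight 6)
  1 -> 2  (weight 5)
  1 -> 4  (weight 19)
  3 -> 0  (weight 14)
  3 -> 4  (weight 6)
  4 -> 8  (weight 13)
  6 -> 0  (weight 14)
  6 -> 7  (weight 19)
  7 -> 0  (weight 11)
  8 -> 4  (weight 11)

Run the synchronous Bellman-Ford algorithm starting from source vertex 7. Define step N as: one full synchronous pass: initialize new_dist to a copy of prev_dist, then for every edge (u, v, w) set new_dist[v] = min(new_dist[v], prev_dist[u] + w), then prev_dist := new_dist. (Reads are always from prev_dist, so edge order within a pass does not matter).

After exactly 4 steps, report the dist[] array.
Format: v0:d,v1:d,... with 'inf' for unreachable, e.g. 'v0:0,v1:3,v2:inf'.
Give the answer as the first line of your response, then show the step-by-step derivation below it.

v0:11,v1:16,v2:21,v3:inf,v4:28,v5:inf,v6:inf,v7:0,v8:17

step 1: dist = v0:11,v1:inf,v2:inf,v3:inf,v4:inf,v5:inf,v6:inf,v7:0,v8:inf
step 2: dist = v0:11,v1:16,v2:inf,v3:inf,v4:inf,v5:inf,v6:inf,v7:0,v8:17
step 3: dist = v0:11,v1:16,v2:21,v3:inf,v4:28,v5:inf,v6:inf,v7:0,v8:17
step 4: dist = v0:11,v1:16,v2:21,v3:inf,v4:28,v5:inf,v6:inf,v7:0,v8:17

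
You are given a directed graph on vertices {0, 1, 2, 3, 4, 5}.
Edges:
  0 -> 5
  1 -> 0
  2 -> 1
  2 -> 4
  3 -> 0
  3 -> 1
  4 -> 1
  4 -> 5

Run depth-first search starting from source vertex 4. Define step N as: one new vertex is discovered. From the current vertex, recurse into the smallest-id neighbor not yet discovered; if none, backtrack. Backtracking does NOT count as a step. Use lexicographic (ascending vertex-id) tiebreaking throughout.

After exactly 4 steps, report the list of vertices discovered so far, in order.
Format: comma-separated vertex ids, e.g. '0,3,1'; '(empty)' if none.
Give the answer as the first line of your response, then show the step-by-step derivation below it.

4,1,0,5

step 1: discover 4; path=4; order=4
step 2: discover 1; path=4>1; order=4,1
step 3: discover 0; path=4>1>0; order=4,1,0
step 4: discover 5; path=4>1>0>5; order=4,1,0,5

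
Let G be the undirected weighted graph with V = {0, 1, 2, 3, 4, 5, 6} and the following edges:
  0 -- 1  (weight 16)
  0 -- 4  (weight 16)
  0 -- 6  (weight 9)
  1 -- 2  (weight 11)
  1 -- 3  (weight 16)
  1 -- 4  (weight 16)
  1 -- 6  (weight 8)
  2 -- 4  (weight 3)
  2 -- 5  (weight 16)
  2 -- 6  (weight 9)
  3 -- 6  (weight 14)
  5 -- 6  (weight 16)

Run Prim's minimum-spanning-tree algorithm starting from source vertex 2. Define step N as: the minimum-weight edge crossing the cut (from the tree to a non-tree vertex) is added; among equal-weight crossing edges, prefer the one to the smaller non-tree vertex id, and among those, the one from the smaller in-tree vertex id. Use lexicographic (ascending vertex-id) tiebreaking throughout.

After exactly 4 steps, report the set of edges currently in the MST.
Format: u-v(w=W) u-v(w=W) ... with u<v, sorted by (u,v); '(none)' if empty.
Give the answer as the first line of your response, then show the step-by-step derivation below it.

0-6(w=9) 1-6(w=8) 2-4(w=3) 2-6(w=9)

step 1: add edge 2-4 (w=3); MST = {2-4(w=3)}
step 2: add edge 2-6 (w=9); MST = {2-4(w=3) 2-6(w=9)}
step 3: add edge 1-6 (w=8); MST = {1-6(w=8) 2-4(w=3) 2-6(w=9)}
step 4: add edge 0-6 (w=9); MST = {0-6(w=9) 1-6(w=8) 2-4(w=3) 2-6(w=9)}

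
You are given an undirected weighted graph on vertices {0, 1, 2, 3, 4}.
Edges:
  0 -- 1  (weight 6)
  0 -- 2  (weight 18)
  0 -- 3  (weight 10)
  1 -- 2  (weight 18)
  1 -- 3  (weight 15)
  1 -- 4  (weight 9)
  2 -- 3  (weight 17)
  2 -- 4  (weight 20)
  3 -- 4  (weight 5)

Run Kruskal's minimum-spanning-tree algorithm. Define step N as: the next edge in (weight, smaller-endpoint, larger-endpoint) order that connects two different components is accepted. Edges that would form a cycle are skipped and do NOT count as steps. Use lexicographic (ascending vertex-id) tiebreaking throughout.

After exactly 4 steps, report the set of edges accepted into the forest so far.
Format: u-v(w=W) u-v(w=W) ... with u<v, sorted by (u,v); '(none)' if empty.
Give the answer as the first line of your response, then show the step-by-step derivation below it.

0-1(w=6) 1-4(w=9) 2-3(w=17) 3-4(w=5)

step 1: add edge 3-4 (w=5); MST = {3-4(w=5)}
step 2: add edge 0-1 (w=6); MST = {0-1(w=6) 3-4(w=5)}
step 3: add edge 1-4 (w=9); MST = {0-1(w=6) 1-4(w=9) 3-4(w=5)}
step 4: add edge 2-3 (w=17); MST = {0-1(w=6) 1-4(w=9) 2-3(w=17) 3-4(w=5)}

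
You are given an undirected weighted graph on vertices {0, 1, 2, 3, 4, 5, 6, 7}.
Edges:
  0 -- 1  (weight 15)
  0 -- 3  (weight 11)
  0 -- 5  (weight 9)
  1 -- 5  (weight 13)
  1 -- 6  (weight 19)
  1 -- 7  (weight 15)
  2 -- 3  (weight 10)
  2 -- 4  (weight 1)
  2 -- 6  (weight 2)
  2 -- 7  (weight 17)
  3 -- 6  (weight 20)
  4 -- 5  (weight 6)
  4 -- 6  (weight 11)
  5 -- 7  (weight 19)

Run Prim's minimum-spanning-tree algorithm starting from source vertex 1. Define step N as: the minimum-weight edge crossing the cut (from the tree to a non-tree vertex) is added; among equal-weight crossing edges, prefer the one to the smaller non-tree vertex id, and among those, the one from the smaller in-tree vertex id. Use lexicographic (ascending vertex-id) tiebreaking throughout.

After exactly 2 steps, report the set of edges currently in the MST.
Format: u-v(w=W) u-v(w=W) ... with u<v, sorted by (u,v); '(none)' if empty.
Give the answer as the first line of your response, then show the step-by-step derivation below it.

1-5(w=13) 4-5(w=6)

step 1: add edge 1-5 (w=13); MST = {1-5(w=13)}
step 2: add edge 4-5 (w=6); MST = {1-5(w=13) 4-5(w=6)}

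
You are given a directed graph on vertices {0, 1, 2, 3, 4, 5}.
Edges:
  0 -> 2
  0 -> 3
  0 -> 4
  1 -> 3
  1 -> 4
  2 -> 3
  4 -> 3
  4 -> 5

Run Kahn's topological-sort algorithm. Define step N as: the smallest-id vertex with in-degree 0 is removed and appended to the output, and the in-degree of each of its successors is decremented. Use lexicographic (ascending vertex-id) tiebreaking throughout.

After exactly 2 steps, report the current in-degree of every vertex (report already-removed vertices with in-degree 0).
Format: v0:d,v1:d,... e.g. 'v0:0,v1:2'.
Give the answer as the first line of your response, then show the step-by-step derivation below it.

v0:0,v1:0,v2:0,v3:2,v4:0,v5:1

step 1: output 0; order=[0]; indeg=(0,0,0,3,1,1)
step 2: output 1; order=[0,1]; indeg=(0,0,0,2,0,1)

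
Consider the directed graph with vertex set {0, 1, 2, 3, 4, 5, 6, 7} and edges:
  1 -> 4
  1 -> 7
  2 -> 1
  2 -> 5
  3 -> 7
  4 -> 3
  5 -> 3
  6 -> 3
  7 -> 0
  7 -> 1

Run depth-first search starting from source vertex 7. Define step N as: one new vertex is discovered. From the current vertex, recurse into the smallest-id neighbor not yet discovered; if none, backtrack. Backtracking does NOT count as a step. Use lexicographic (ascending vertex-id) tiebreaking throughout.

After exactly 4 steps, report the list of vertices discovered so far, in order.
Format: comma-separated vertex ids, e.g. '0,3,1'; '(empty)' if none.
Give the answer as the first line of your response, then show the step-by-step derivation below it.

7,0,1,4

step 1: discover 7; path=7; order=7
step 2: discover 0; path=7>0; order=7,0
step 3: discover 1; path=7>1; order=7,0,1
step 4: discover 4; path=7>1>4; order=7,0,1,4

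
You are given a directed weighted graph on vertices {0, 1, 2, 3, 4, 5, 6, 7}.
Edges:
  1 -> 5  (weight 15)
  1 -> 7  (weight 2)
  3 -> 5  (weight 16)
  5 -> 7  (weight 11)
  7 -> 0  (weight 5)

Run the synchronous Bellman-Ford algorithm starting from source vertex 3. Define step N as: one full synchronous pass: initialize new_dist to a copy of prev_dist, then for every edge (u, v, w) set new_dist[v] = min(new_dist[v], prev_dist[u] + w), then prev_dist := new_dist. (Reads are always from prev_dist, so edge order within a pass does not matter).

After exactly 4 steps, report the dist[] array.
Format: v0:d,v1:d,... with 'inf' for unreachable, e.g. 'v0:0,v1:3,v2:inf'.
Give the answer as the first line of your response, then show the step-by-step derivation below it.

v0:32,v1:inf,v2:inf,v3:0,v4:inf,v5:16,v6:inf,v7:27

step 1: dist = v0:inf,v1:inf,v2:inf,v3:0,v4:inf,v5:16,v6:inf,v7:inf
step 2: dist = v0:inf,v1:inf,v2:inf,v3:0,v4:inf,v5:16,v6:inf,v7:27
step 3: dist = v0:32,v1:inf,v2:inf,v3:0,v4:inf,v5:16,v6:inf,v7:27
step 4: dist = v0:32,v1:inf,v2:inf,v3:0,v4:inf,v5:16,v6:inf,v7:27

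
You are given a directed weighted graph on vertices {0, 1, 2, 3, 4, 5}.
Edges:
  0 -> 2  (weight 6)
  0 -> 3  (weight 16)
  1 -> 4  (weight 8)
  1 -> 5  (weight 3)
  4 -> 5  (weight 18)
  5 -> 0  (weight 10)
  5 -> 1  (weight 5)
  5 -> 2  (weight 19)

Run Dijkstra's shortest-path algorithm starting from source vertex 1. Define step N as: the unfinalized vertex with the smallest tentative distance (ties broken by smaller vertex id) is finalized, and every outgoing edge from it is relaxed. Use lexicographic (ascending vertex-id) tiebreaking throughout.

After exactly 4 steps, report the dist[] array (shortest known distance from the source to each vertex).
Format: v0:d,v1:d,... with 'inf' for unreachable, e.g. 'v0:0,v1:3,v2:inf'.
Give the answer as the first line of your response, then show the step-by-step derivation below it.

v0:13,v1:0,v2:19,v3:29,v4:8,v5:3

step 1: dist = v0:inf,v1:0,v2:inf,v3:inf,v4:8,v5:3
step 2: dist = v0:13,v1:0,v2:22,v3:inf,v4:8,v5:3
step 3: dist = v0:13,v1:0,v2:22,v3:inf,v4:8,v5:3
step 4: dist = v0:13,v1:0,v2:19,v3:29,v4:8,v5:3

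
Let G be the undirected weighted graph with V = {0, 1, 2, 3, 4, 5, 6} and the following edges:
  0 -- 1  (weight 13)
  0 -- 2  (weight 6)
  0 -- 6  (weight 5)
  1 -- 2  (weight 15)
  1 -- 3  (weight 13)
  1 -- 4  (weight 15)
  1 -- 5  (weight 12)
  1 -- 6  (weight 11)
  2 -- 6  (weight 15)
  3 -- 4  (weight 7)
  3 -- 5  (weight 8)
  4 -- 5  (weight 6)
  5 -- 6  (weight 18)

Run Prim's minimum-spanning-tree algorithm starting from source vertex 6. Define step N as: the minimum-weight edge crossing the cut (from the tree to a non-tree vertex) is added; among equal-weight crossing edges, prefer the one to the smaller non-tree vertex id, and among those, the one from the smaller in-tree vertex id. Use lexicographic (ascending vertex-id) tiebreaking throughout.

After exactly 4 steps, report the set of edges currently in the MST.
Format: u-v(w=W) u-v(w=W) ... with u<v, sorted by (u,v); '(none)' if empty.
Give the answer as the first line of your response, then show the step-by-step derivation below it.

0-2(w=6) 0-6(w=5) 1-5(w=12) 1-6(w=11)

step 1: add edge 0-6 (w=5); MST = {0-6(w=5)}
step 2: add edge 0-2 (w=6); MST = {0-2(w=6) 0-6(w=5)}
step 3: add edge 1-6 (w=11); MST = {0-2(w=6) 0-6(w=5) 1-6(w=11)}
step 4: add edge 1-5 (w=12); MST = {0-2(w=6) 0-6(w=5) 1-5(w=12) 1-6(w=11)}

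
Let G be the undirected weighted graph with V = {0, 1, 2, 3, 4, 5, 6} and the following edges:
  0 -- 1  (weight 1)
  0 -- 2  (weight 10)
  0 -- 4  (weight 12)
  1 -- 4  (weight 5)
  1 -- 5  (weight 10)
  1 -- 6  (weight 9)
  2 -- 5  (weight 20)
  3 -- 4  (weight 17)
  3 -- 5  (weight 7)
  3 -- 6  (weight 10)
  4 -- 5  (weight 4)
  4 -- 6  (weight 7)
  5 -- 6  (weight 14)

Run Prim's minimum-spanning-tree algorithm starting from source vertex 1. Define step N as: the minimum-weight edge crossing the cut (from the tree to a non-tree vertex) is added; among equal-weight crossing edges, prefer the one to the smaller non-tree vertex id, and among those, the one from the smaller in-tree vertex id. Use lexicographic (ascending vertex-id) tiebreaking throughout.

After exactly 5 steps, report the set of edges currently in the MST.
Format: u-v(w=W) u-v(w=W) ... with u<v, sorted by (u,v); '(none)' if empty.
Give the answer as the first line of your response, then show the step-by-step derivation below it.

0-1(w=1) 1-4(w=5) 3-5(w=7) 4-5(w=4) 4-6(w=7)

step 1: add edge 0-1 (w=1); MST = {0-1(w=1)}
step 2: add edge 1-4 (w=5); MST = {0-1(w=1) 1-4(w=5)}
step 3: add edge 4-5 (w=4); MST = {0-1(w=1) 1-4(w=5) 4-5(w=4)}
step 4: add edge 3-5 (w=7); MST = {0-1(w=1) 1-4(w=5) 3-5(w=7) 4-5(w=4)}
step 5: add edge 4-6 (w=7); MST = {0-1(w=1) 1-4(w=5) 3-5(w=7) 4-5(w=4) 4-6(w=7)}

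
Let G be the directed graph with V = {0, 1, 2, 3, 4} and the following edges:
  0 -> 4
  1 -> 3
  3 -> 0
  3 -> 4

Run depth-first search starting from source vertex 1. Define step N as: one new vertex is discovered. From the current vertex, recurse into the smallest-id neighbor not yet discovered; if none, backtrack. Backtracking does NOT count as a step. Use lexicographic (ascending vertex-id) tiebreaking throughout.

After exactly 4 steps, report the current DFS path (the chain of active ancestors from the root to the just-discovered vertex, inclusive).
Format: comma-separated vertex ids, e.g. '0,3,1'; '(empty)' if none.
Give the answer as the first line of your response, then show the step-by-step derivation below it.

1,3,0,4

step 1: discover 1; path=1; order=1
step 2: discover 3; path=1>3; order=1,3
step 3: discover 0; path=1>3>0; order=1,3,0
step 4: discover 4; path=1>3>0>4; order=1,3,0,4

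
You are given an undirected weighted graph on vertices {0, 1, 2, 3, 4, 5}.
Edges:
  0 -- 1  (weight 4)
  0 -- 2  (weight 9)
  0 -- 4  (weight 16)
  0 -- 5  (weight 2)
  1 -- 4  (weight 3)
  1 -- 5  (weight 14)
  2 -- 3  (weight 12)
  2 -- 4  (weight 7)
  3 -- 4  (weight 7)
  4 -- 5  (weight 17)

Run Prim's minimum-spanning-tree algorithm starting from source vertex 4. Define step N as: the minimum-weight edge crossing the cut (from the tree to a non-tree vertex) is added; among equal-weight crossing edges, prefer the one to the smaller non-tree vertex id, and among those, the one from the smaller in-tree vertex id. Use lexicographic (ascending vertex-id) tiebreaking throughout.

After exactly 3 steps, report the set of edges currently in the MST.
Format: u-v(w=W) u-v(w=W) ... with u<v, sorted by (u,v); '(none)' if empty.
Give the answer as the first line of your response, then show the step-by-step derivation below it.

0-1(w=4) 0-5(w=2) 1-4(w=3)

step 1: add edge 1-4 (w=3); MST = {1-4(w=3)}
step 2: add edge 0-1 (w=4); MST = {0-1(w=4) 1-4(w=3)}
step 3: add edge 0-5 (w=2); MST = {0-1(w=4) 0-5(w=2) 1-4(w=3)}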